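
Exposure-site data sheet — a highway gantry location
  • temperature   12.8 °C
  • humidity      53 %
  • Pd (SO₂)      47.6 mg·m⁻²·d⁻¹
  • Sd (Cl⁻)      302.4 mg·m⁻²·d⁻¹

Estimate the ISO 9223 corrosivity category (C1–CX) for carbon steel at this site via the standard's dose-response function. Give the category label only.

carbon steel: T>10 °C ⇒ hinge -0.054·(12.8−10) = -0.1512
  sulphur-dioxide contribution → 32.74 μm/a
  chloride contribution → 33.77 μm/a
  ⇒ r_corr(carbon steel) = 66.5 μm/a
Category bounds: 50…80 μm/a bracket r_corr ⇒ C4

C4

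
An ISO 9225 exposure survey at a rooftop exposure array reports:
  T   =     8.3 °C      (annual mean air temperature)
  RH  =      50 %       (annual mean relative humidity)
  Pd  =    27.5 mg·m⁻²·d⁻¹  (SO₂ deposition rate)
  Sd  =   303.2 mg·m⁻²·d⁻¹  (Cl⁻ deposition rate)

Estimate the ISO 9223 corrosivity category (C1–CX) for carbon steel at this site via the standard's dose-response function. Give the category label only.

carbon steel: temperature factor f = +0.150·(-1.7) = -0.2550
  SO₂ term: 1.77·27.5^0.52·exp(0.02·50-0.2550) = 20.89
  Cl⁻ term: 0.102·303.2^0.62·exp(0.033·50+0.04·8.3) = 25.59
  sum: 20.89 + 25.59 → r_corr = 46.48 μm/a
Category bounds: 25…50 μm/a bracket r_corr ⇒ C3

C3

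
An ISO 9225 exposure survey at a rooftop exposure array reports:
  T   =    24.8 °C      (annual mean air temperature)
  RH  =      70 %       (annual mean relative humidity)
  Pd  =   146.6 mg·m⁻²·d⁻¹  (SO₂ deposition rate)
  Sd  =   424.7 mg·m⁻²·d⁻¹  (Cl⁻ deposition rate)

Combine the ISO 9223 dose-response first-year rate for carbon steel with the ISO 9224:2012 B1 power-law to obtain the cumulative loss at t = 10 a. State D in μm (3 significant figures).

D(10) = 538 μm

carbon steel: f(T) = -0.054·(T−10) [T>10 °C] = -0.7992
  SO₂ term: 1.77·146.6^0.52·exp(0.02·70-0.7992) = 43.18
  Cl⁻ term: 0.102·424.7^0.62·exp(0.033·70+0.04·24.8) = 118
  r_corr = 43.18 + 118 = 161.2 μm/a
Long-term exponent b (ISO 9224 Table 2, B1) = 0.523
  D(10) = 161.2 × 10^0.523 = 161.2 × 3.334 = 537.6 μm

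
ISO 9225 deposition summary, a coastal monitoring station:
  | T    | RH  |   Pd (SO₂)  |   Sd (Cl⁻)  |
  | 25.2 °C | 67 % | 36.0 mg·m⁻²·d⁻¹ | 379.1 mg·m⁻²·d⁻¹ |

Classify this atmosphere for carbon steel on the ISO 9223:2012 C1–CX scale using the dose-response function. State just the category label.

carbon steel: temperature factor f = -0.054·(15.2) = -0.8208
  sulphur-dioxide contribution → 19.18 μm/a
  chloride contribution → 101.3 μm/a
  total first-year rate 120.4 μm/a
Category bounds: 80…200 μm/a bracket r_corr ⇒ C5

C5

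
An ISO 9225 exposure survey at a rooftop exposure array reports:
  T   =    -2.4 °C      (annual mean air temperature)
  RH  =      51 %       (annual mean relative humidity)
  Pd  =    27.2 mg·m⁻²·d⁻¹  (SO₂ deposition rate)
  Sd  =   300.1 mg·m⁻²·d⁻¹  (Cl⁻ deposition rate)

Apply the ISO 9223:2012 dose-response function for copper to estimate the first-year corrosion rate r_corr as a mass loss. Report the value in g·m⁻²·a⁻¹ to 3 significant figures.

r_corr = 2.87 g·m⁻²·a⁻¹

copper: T≤10 °C ⇒ hinge +0.126·(-2.4−10) = -1.5624
  Pd branch = 0.0053·Pd^0.26·e^(0.059·RH+f) = 0.05315 μm/a
  Cl⁻ term: 0.01025·300.1^0.27·exp(0.036·51+0.049·-2.4) = 0.2666
  sum: 0.05315 + 0.2666 → r_corr = 0.3198 μm/a
Convert to mass loss: 0.3198 μm/a × 8.96 g/cm³ = 2.865 g·m⁻²·a⁻¹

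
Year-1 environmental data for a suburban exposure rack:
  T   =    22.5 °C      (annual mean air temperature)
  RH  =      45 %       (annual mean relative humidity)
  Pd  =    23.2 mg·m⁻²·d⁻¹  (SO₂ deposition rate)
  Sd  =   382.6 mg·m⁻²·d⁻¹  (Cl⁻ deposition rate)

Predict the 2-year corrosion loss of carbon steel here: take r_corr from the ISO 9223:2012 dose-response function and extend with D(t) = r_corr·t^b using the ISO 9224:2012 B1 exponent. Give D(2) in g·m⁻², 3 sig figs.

carbon steel: T>10 °C ⇒ hinge -0.054·(22.5−10) = -0.6750
  Pd branch = 1.77·Pd^0.52·e^(0.02·RH+f) = 11.37 μm/a
  Sd branch = 0.102·Sd^0.62·e^(0.033·RH+0.04·T) = 44.23 μm/a
  sum: 11.37 + 44.23 → r_corr = 55.6 μm/a
ISO 9224: D(t) = r_corr · t^b with b = 0.523 (carbon steel, B1)
  D(2) = 55.6 × 2^0.523 = 55.6 × 1.437 = 79.89 μm
  Mass loss = 79.89 μm × 7.85 g/cm³ = 627.1 g·m⁻²

D(2) = 627 g·m⁻²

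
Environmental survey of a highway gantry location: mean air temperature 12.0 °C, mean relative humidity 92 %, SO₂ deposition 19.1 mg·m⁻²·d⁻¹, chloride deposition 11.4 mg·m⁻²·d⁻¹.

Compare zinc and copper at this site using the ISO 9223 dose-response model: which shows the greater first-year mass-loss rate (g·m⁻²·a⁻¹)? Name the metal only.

copper

zinc: T>10 °C ⇒ hinge -0.071·(12.0−10) = -0.1420
  sulphur-dioxide contribution → 2.822 μm/a
  chloride contribution → 0.4056 μm/a
  total first-year rate 3.227 μm/a
  mass loss = 3.227 μm/a × 7.14 g/cm³ = 23.04 g·m⁻²·a⁻¹
copper: temperature factor f = -0.080·(2.0) = -0.1600
  sulphur-dioxide contribution → 2.214 μm/a
  chloride contribution → 0.9769 μm/a
  ⇒ r_corr(copper) = 3.191 μm/a
  mass loss = 3.191 μm/a × 8.96 g/cm³ = 28.59 g·m⁻²·a⁻¹
Ordering by g·m⁻²·a⁻¹: copper (28.6) > zinc (23)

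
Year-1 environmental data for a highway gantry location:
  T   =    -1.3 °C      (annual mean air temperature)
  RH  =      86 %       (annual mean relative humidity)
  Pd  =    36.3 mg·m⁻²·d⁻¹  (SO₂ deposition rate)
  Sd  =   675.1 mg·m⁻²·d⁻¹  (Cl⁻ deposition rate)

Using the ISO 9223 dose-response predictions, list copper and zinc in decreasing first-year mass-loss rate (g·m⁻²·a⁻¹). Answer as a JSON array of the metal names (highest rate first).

copper: T≤10 °C ⇒ hinge +0.126·(-1.3−10) = -1.4238
  sulphur-dioxide contribution → 0.5189 μm/a
  chloride contribution → 1.235 μm/a
  total first-year rate 1.754 μm/a
  mass loss = 1.754 μm/a × 8.96 g/cm³ = 15.71 g·m⁻²·a⁻¹
zinc: f(T) = +0.038·(T−10) [T≤10 °C] = -0.4294
  sulphur-dioxide contribution → 2.131 μm/a
  chloride contribution → 1.278 μm/a
  total first-year rate 3.409 μm/a
  mass loss = 3.409 μm/a × 7.14 g/cm³ = 24.34 g·m⁻²·a⁻¹
Ordering by g·m⁻²·a⁻¹: zinc (24.3) > copper (15.7)

["zinc", "copper"]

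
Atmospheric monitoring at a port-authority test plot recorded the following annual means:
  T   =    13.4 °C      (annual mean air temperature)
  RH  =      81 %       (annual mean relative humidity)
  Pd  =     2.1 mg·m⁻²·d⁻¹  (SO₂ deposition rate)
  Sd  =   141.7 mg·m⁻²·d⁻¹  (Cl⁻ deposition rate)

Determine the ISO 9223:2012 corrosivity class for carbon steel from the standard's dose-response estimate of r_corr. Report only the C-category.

carbon steel: T>10 °C ⇒ hinge -0.054·(13.4−10) = -0.1836
  Pd branch = 1.77·Pd^0.52·e^(0.02·RH+f) = 10.95 μm/a
  Sd branch = 0.102·Sd^0.62·e^(0.033·RH+0.04·T) = 54.46 μm/a
  sum: 10.95 + 54.46 → r_corr = 65.41 μm/a
ISO 9223 Table 2 (carbon steel): 50 < 65.4 ≤ 80 μm/a ⇒ C4

C4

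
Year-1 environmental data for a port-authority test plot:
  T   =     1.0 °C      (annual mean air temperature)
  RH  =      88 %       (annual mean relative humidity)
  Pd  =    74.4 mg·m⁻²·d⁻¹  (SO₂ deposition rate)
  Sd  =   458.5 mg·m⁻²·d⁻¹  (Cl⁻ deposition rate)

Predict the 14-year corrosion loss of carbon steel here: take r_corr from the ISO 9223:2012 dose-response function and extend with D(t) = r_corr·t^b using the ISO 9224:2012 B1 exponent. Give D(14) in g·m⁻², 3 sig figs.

carbon steel: f(T) = +0.150·(T−10) [T≤10 °C] = -1.3500
  Pd branch = 1.77·Pd^0.52·e^(0.02·RH+f) = 25.08 μm/a
  Sd branch = 0.102·Sd^0.62·e^(0.033·RH+0.04·T) = 86.54 μm/a
  sum: 25.08 + 86.54 → r_corr = 111.6 μm/a
Long-term exponent b (ISO 9224 Table 2, B1) = 0.523
  D(14) = 111.6 × 14^0.523 = 111.6 × 3.976 = 443.7 μm
  Mass loss = 443.7 μm × 7.85 g/cm³ = 3483 g·m⁻²

D(14) = 3.48e+03 g·m⁻²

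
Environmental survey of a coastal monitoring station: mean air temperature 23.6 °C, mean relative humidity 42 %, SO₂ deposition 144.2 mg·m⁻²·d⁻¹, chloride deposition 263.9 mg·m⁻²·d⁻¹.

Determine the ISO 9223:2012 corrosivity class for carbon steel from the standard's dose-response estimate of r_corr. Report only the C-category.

carbon steel: T>10 °C ⇒ hinge -0.054·(23.6−10) = -0.7344
  SO₂ term: 1.77·144.2^0.52·exp(0.02·42-0.7344) = 26.09
  Cl⁻ term: 0.102·263.9^0.62·exp(0.033·42+0.04·23.6) = 33.25
  sum: 26.09 + 33.25 → r_corr = 59.34 μm/a
59.3 μm/a falls in (50, 80] for carbon steel → category C4

C4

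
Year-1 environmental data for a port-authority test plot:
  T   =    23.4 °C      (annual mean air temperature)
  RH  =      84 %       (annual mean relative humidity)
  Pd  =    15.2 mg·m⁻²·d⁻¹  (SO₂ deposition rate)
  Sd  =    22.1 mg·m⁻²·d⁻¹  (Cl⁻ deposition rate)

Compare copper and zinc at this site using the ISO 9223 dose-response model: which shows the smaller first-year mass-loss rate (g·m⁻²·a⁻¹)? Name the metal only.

copper: temperature factor f = -0.080·(13.4) = -1.0720
  sulphur-dioxide contribution → 0.5228 μm/a
  chloride contribution → 1.531 μm/a
  total first-year rate 2.054 μm/a
  mass loss = 2.054 μm/a × 8.96 g/cm³ = 18.4 g·m⁻²·a⁻¹
zinc: T>10 °C ⇒ hinge -0.071·(23.4−10) = -0.9514
  sulphur-dioxide contribution → 0.7862 μm/a
  chloride contribution → 1.462 μm/a
  ⇒ r_corr(zinc) = 2.248 μm/a
  mass loss = 2.248 μm/a × 7.14 g/cm³ = 16.05 g·m⁻²·a⁻¹
Ordering by g·m⁻²·a⁻¹: copper (18.4) > zinc (16.1)

zinc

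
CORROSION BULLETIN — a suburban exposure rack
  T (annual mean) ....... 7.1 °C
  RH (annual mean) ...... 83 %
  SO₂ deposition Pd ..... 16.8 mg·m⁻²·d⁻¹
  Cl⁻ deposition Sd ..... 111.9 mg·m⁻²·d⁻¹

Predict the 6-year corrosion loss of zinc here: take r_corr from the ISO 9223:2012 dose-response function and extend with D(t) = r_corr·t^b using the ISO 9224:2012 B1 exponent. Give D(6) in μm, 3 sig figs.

zinc: T≤10 °C ⇒ hinge +0.038·(7.1−10) = -0.1102
  SO₂ term: 0.0129·16.8^0.44·exp(0.046·83-0.1102) = 1.82
  Sd branch = 0.0175·Sd^0.57·e^(0.008·RH+0.085·T) = 0.9148 μm/a
  r_corr = 1.82 + 0.9148 = 2.735 μm/a
Long-term exponent b (ISO 9224 Table 2, B1) = 0.813
  D(6) = 2.735 × 6^0.813 = 2.735 × 4.292 = 11.74 μm

D(6) = 11.7 μm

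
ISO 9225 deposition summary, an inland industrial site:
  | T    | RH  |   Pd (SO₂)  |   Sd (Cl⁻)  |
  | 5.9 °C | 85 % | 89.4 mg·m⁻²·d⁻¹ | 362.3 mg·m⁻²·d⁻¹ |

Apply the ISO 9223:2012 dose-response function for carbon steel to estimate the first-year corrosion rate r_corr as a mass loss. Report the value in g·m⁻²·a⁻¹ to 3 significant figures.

carbon steel: T≤10 °C ⇒ hinge +0.150·(5.9−10) = -0.6150
  sulphur-dioxide contribution → 54.18 μm/a
  chloride contribution → 82.4 μm/a
  total first-year rate 136.6 μm/a
Convert to mass loss: 136.6 μm/a × 7.85 g/cm³ = 1072 g·m⁻²·a⁻¹

r_corr = 1.07e+03 g·m⁻²·a⁻¹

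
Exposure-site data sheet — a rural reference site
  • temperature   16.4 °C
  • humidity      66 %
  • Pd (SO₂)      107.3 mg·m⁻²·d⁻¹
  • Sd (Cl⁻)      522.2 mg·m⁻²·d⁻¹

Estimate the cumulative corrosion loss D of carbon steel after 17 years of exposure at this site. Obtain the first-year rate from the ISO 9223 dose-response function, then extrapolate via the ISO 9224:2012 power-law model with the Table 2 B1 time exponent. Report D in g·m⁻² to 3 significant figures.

carbon steel: f(T) = -0.054·(T−10) [T>10 °C] = -0.3456
  SO₂ term: 1.77·107.3^0.52·exp(0.02·66-0.3456) = 53.34
  Cl⁻ term: 0.102·522.2^0.62·exp(0.033·66+0.04·16.4) = 84.03
  sum: 53.34 + 84.03 → r_corr = 137.4 μm/a
Long-term exponent b (ISO 9224 Table 2, B1) = 0.523
  D(17) = 137.4 × 17^0.523 = 137.4 × 4.401 = 604.5 μm
  Mass loss = 604.5 μm × 7.85 g/cm³ = 4746 g·m⁻²

D(17) = 4.75e+03 g·m⁻²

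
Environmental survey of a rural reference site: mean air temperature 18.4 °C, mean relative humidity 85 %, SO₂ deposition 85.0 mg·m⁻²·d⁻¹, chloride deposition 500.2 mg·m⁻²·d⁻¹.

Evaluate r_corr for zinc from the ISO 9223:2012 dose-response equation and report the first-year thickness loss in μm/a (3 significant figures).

r_corr = 8.21 μm/a

zinc: temperature factor f = -0.071·(8.4) = -0.5964
  SO₂ term: 0.0129·85.0^0.44·exp(0.046·85-0.5964) = 2.504
  Cl⁻ term: 0.0175·500.2^0.57·exp(0.008·85+0.085·18.4) = 5.703
  r_corr = 2.504 + 5.703 = 8.207 μm/a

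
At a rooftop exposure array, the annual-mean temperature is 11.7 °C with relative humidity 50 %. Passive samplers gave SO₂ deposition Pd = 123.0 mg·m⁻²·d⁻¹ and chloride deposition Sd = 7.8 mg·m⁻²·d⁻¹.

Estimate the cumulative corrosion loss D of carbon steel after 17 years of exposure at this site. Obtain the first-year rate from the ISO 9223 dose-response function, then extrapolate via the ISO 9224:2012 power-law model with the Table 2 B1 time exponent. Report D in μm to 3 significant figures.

carbon steel: temperature factor f = -0.054·(1.7) = -0.0918
  Pd branch = 1.77·Pd^0.52·e^(0.02·RH+f) = 53.6 μm/a
  Sd branch = 0.102·Sd^0.62·e^(0.033·RH+0.04·T) = 3.031 μm/a
  sum: 53.6 + 3.031 → r_corr = 56.63 μm/a
Long-term exponent b (ISO 9224 Table 2, B1) = 0.523
  D(17) = 56.63 × 17^0.523 = 56.63 × 4.401 = 249.2 μm

D(17) = 249 μm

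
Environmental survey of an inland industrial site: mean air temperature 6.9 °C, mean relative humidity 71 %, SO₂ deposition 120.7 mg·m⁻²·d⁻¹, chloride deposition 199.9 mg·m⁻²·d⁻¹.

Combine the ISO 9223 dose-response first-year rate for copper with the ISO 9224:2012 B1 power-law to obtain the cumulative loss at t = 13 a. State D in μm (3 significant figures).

copper: T≤10 °C ⇒ hinge +0.126·(6.9−10) = -0.3906
  SO₂ term: 0.0053·120.7^0.26·exp(0.059·71-0.3906) = 0.8225
  Sd branch = 0.01025·Sd^0.27·e^(0.036·RH+0.049·T) = 0.7742 μm/a
  sum: 0.8225 + 0.7742 → r_corr = 1.597 μm/a
Long-term exponent b (ISO 9224 Table 2, B1) = 0.667
  D(13) = 1.597 × 13^0.667 = 1.597 × 5.534 = 8.835 μm

D(13) = 8.84 μm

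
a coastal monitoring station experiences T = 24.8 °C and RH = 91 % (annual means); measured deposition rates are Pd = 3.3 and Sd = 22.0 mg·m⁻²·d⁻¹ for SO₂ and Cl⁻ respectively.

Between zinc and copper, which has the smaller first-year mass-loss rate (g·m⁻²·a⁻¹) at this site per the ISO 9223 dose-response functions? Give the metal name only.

zinc

zinc: T>10 °C ⇒ hinge -0.071·(24.8−10) = -1.0508
  Pd branch = 0.0129·Pd^0.44·e^(0.046·RH+f) = 0.5016 μm/a
  Cl⁻ term: 0.0175·22.0^0.57·exp(0.008·91+0.085·24.8) = 1.737
  r_corr = 0.5016 + 1.737 = 2.239 μm/a
  mass loss = 2.239 μm/a × 7.14 g/cm³ = 15.99 g·m⁻²·a⁻¹
copper: f(T) = -0.080·(T−10) [T>10 °C] = -1.1840
  Pd branch = 0.0053·Pd^0.26·e^(0.059·RH+f) = 0.4749 μm/a
  Sd branch = 0.01025·Sd^0.27·e^(0.036·RH+0.049·T) = 2.107 μm/a
  sum: 0.4749 + 2.107 → r_corr = 2.582 μm/a
  mass loss = 2.582 μm/a × 8.96 g/cm³ = 23.13 g·m⁻²·a⁻¹
Ordering by g·m⁻²·a⁻¹: copper (23.1) > zinc (16)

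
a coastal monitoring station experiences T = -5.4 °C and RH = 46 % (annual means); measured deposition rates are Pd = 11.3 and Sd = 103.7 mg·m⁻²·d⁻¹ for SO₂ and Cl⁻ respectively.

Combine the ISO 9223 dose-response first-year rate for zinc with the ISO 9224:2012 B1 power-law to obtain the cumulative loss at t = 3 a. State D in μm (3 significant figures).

D(3) = 0.973 μm

zinc: f(T) = +0.038·(T−10) [T≤10 °C] = -0.5852
  sulphur-dioxide contribution → 0.1733 μm/a
  chloride contribution → 0.2252 μm/a
  total first-year rate 0.3985 μm/a
Long-term exponent b (ISO 9224 Table 2, B1) = 0.813
  D(3) = 0.3985 × 3^0.813 = 0.3985 × 2.443 = 0.9734 μm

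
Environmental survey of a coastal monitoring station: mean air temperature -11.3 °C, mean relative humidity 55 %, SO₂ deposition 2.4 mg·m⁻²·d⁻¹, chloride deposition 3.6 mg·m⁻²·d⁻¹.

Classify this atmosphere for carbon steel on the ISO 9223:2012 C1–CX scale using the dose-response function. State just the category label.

C1

carbon steel: temperature factor f = +0.150·(-21.3) = -3.1950
  SO₂ term: 1.77·2.4^0.52·exp(0.02·55-3.1950) = 0.3434
  Sd branch = 0.102·Sd^0.62·e^(0.033·RH+0.04·T) = 0.882 μm/a
  r_corr = 0.3434 + 0.882 = 1.225 μm/a
Category bounds: 0…1.3 μm/a bracket r_corr ⇒ C1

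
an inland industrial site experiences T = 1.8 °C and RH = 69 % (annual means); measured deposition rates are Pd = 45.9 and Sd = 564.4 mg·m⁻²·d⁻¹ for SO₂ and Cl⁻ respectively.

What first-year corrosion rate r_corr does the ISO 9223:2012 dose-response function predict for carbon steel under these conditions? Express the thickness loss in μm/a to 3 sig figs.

carbon steel: T≤10 °C ⇒ hinge +0.150·(1.8−10) = -1.2300
  sulphur-dioxide contribution → 15.04 μm/a
  chloride contribution → 54.29 μm/a
  total first-year rate 69.33 μm/a

r_corr = 69.3 μm/a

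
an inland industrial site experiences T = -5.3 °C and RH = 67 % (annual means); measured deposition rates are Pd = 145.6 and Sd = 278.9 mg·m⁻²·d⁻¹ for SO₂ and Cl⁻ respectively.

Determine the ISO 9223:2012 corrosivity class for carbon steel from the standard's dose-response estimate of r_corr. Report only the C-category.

C3

carbon steel: T≤10 °C ⇒ hinge +0.150·(-5.3−10) = -2.2950
  SO₂ term: 1.77·145.6^0.52·exp(0.02·67-2.2950) = 9.08
  Cl⁻ term: 0.102·278.9^0.62·exp(0.033·67+0.04·-5.3) = 24.71
  r_corr = 9.08 + 24.71 = 33.79 μm/a
Category bounds: 25…50 μm/a bracket r_corr ⇒ C3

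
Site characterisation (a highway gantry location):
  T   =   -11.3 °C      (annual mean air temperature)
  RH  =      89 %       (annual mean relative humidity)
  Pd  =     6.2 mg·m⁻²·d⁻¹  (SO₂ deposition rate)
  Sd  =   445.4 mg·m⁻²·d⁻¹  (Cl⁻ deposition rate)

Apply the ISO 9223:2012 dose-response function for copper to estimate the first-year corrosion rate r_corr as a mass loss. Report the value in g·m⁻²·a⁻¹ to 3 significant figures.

r_corr = 7.74 g·m⁻²·a⁻¹

copper: T≤10 °C ⇒ hinge +0.126·(-11.3−10) = -2.6838
  Pd branch = 0.0053·Pd^0.26·e^(0.059·RH+f) = 0.111 μm/a
  Sd branch = 0.01025·Sd^0.27·e^(0.036·RH+0.049·T) = 0.7532 μm/a
  sum: 0.111 + 0.7532 → r_corr = 0.8642 μm/a
Convert to mass loss: 0.8642 μm/a × 8.96 g/cm³ = 7.743 g·m⁻²·a⁻¹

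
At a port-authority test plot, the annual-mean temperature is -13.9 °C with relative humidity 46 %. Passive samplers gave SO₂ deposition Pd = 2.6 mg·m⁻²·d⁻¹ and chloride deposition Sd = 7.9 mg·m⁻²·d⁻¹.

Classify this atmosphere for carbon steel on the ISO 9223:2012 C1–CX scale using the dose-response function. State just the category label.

carbon steel: temperature factor f = +0.150·(-23.9) = -3.5850
  sulphur-dioxide contribution → 0.2025 μm/a
  chloride contribution → 0.9614 μm/a
  total first-year rate 1.164 μm/a
1.16 μm/a falls in (0, 1.3] for carbon steel → category C1

C1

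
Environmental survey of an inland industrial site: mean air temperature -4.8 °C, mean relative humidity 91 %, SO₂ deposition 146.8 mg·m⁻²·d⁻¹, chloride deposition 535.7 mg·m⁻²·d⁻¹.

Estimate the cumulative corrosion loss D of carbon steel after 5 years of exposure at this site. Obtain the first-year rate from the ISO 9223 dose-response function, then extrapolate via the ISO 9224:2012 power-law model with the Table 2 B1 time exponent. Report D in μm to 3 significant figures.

D(5) = 230 μm

carbon steel: T≤10 °C ⇒ hinge +0.150·(-4.8−10) = -2.2200
  SO₂ term: 1.77·146.8^0.52·exp(0.02·91-2.2200) = 15.88
  Sd branch = 0.102·Sd^0.62·e^(0.033·RH+0.04·T) = 83.43 μm/a
  r_corr = 15.88 + 83.43 = 99.32 μm/a
Long-term exponent b (ISO 9224 Table 2, B1) = 0.523
  D(5) = 99.32 × 5^0.523 = 99.32 × 2.32 = 230.5 μm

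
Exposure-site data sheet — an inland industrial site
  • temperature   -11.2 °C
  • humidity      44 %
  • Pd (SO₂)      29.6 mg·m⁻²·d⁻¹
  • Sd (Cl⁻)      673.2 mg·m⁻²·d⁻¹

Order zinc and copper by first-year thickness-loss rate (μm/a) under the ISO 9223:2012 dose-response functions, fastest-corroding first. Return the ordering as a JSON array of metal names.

["zinc", "copper"]

zinc: temperature factor f = +0.038·(-21.2) = -0.8056
  Pd branch = 0.0129·Pd^0.44·e^(0.046·RH+f) = 0.1937 μm/a
  Sd branch = 0.0175·Sd^0.57·e^(0.008·RH+0.085·T) = 0.3931 μm/a
  sum: 0.1937 + 0.3931 → r_corr = 0.5868 μm/a
copper: temperature factor f = +0.126·(-21.2) = -2.6712
  Pd branch = 0.0053·Pd^0.26·e^(0.059·RH+f) = 0.01186 μm/a
  Sd branch = 0.01025·Sd^0.27·e^(0.036·RH+0.049·T) = 0.1675 μm/a
  sum: 0.01186 + 0.1675 → r_corr = 0.1793 μm/a
Ordering by μm/a: zinc (0.587) > copper (0.179)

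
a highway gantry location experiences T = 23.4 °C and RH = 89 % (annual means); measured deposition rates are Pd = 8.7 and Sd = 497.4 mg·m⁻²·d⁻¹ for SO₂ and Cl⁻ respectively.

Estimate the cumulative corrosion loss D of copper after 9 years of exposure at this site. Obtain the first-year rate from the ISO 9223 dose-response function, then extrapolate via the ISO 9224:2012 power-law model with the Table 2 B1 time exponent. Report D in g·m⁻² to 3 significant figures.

copper: temperature factor f = -0.080·(13.4) = -1.0720
  Pd branch = 0.0053·Pd^0.26·e^(0.059·RH+f) = 0.6074 μm/a
  Cl⁻ term: 0.01025·497.4^0.27·exp(0.036·89+0.049·23.4) = 4.249
  sum: 0.6074 + 4.249 → r_corr = 4.856 μm/a
ISO 9224: D(t) = r_corr · t^b with b = 0.667 (copper, B1)
  D(9) = 4.856 × 9^0.667 = 4.856 × 4.33 = 21.03 μm
  Mass loss = 21.03 μm × 8.96 g/cm³ = 188.4 g·m⁻²

D(9) = 188 g·m⁻²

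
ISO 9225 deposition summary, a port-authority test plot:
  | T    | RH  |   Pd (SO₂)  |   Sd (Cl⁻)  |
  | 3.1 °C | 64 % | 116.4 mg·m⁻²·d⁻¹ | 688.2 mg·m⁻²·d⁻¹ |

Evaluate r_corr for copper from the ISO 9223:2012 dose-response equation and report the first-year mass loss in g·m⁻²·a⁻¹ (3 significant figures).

r_corr = 9.24 g·m⁻²·a⁻¹

copper: temperature factor f = +0.126·(-6.9) = -0.8694
  sulphur-dioxide contribution → 0.334 μm/a
  chloride contribution → 0.6974 μm/a
  ⇒ r_corr(copper) = 1.031 μm/a
Convert to mass loss: 1.031 μm/a × 8.96 g/cm³ = 9.241 g·m⁻²·a⁻¹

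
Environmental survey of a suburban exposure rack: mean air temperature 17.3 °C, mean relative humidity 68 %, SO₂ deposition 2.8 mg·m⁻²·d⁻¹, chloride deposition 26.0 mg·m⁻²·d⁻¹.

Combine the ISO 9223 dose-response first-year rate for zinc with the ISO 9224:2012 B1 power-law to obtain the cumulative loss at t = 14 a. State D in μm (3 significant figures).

D(14) = 9.54 μm

zinc: T>10 °C ⇒ hinge -0.071·(17.3−10) = -0.5183
  sulphur-dioxide contribution → 0.2759 μm/a
  chloride contribution → 0.8403 μm/a
  ⇒ r_corr(zinc) = 1.116 μm/a
Long-term exponent b (ISO 9224 Table 2, B1) = 0.813
  D(14) = 1.116 × 14^0.813 = 1.116 × 8.547 = 9.54 μm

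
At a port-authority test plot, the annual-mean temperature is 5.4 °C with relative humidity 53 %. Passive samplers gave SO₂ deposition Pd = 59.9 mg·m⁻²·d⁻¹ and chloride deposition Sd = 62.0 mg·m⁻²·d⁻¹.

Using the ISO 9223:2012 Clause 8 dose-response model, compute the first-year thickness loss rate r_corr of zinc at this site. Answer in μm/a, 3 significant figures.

zinc: f(T) = +0.038·(T−10) [T≤10 °C] = -0.1748
  sulphur-dioxide contribution → 0.7508 μm/a
  chloride contribution → 0.4448 μm/a
  total first-year rate 1.196 μm/a

r_corr = 1.20 μm/a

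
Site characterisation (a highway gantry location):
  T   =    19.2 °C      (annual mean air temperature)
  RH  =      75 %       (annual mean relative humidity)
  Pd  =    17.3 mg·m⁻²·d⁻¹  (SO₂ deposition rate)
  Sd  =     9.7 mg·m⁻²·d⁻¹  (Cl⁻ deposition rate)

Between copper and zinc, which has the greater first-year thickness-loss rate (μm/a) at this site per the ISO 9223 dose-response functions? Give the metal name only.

zinc

copper: temperature factor f = -0.080·(9.2) = -0.7360
  Pd branch = 0.0053·Pd^0.26·e^(0.059·RH+f) = 0.4449 μm/a
  Cl⁻ term: 0.01025·9.7^0.27·exp(0.036·75+0.049·19.2) = 0.7217
  sum: 0.4449 + 0.7217 → r_corr = 1.167 μm/a
zinc: T>10 °C ⇒ hinge -0.071·(19.2−10) = -0.6532
  SO₂ term: 0.0129·17.3^0.44·exp(0.046·75-0.6532) = 0.7413
  Sd branch = 0.0175·Sd^0.57·e^(0.008·RH+0.085·T) = 0.5954 μm/a
  sum: 0.7413 + 0.5954 → r_corr = 1.337 μm/a
Ordering by μm/a: zinc (1.34) > copper (1.17)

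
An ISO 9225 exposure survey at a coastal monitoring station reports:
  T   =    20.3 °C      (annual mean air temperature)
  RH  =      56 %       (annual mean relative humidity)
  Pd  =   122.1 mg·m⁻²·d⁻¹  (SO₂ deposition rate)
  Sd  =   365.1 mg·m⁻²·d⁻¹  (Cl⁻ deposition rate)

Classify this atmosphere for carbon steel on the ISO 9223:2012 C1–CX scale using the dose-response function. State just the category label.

carbon steel: T>10 °C ⇒ hinge -0.054·(20.3−10) = -0.5562
  sulphur-dioxide contribution → 37.84 μm/a
  chloride contribution → 56.56 μm/a
  total first-year rate 94.4 μm/a
ISO 9223 Table 2 (carbon steel): 80 < 94.4 ≤ 200 μm/a ⇒ C5

C5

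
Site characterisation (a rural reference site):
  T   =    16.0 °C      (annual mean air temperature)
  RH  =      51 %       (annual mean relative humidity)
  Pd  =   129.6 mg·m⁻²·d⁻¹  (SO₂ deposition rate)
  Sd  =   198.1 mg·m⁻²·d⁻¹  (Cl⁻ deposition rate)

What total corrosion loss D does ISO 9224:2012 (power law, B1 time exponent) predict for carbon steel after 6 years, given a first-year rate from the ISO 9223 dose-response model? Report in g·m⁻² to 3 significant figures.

carbon steel: f(T) = -0.054·(T−10) [T>10 °C] = -0.3240
  SO₂ term: 1.77·129.6^0.52·exp(0.02·51-0.3240) = 44.54
  Cl⁻ term: 0.102·198.1^0.62·exp(0.033·51+0.04·16.0) = 27.64
  sum: 44.54 + 27.64 → r_corr = 72.18 μm/a
Long-term exponent b (ISO 9224 Table 2, B1) = 0.523
  D(6) = 72.18 × 6^0.523 = 72.18 × 2.553 = 184.3 μm
  Mass loss = 184.3 μm × 7.85 g/cm³ = 1446 g·m⁻²

D(6) = 1.45e+03 g·m⁻²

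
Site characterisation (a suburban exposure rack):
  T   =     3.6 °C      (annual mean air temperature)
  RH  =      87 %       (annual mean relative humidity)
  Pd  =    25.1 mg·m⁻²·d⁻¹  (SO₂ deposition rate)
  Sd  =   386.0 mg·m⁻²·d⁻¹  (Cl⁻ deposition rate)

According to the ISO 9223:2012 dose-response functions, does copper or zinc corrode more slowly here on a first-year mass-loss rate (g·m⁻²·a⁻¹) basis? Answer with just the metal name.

copper

copper: f(T) = +0.126·(T−10) [T≤10 °C] = -0.8064
  SO₂ term: 0.0053·25.1^0.26·exp(0.059·87-0.8064) = 0.9273
  Cl⁻ term: 0.01025·386.0^0.27·exp(0.036·87+0.049·3.6) = 1.399
  r_corr = 0.9273 + 1.399 = 2.327 μm/a
  mass loss = 2.327 μm/a × 8.96 g/cm³ = 20.85 g·m⁻²·a⁻¹
zinc: T≤10 °C ⇒ hinge +0.038·(3.6−10) = -0.2432
  SO₂ term: 0.0129·25.1^0.44·exp(0.046·87-0.2432) = 2.285
  Sd branch = 0.0175·Sd^0.57·e^(0.008·RH+0.085·T) = 1.421 μm/a
  r_corr = 2.285 + 1.421 = 3.706 μm/a
  mass loss = 3.706 μm/a × 7.14 g/cm³ = 26.46 g·m⁻²·a⁻¹
Ordering by g·m⁻²·a⁻¹: zinc (26.5) > copper (20.8)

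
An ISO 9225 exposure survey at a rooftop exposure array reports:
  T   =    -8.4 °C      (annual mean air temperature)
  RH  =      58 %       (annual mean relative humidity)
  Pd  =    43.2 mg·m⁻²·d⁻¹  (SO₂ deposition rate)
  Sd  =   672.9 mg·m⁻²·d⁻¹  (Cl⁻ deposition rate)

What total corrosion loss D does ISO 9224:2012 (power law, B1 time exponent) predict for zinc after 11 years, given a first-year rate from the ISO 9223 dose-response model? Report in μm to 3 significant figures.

zinc: temperature factor f = +0.038·(-18.4) = -0.6992
  SO₂ term: 0.0129·43.2^0.44·exp(0.046·58-0.6992) = 0.4844
  Cl⁻ term: 0.0175·672.9^0.57·exp(0.008·58+0.085·-8.4) = 0.5577
  sum: 0.4844 + 0.5577 → r_corr = 1.042 μm/a
Long-term exponent b (ISO 9224 Table 2, B1) = 0.813
  D(11) = 1.042 × 11^0.813 = 1.042 × 7.025 = 7.321 μm

D(11) = 7.32 μm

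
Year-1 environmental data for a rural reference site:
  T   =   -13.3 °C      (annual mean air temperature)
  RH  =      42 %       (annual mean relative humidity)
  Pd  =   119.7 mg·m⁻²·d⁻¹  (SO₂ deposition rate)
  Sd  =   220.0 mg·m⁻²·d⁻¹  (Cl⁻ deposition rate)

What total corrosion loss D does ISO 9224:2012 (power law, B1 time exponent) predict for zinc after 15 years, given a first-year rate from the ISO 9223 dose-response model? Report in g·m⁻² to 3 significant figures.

D(15) = 30.5 g·m⁻²

zinc: temperature factor f = +0.038·(-23.3) = -0.8854
  Pd branch = 0.0129·Pd^0.44·e^(0.046·RH+f) = 0.3016 μm/a
  Cl⁻ term: 0.0175·220.0^0.57·exp(0.008·42+0.085·-13.3) = 0.1711
  sum: 0.3016 + 0.1711 → r_corr = 0.4727 μm/a
Power-law: D(15) = r_corr · 15^0.813
  D(15) = 0.4727 × 15^0.813 = 0.4727 × 9.04 = 4.273 μm
  Mass loss = 4.273 μm × 7.14 g/cm³ = 30.51 g·m⁻²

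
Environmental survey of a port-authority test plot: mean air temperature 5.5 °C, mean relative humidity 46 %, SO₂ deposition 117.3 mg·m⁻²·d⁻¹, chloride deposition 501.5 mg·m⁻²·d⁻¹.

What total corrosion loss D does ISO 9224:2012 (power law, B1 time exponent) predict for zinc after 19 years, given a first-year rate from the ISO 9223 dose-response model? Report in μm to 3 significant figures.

zinc: temperature factor f = +0.038·(-4.5) = -0.1710
  sulphur-dioxide contribution → 0.7341 μm/a
  chloride contribution → 1.397 μm/a
  ⇒ r_corr(zinc) = 2.131 μm/a
Power-law: D(19) = r_corr · 19^0.813
  D(19) = 2.131 × 19^0.813 = 2.131 × 10.96 = 23.34 μm

D(19) = 23.3 μm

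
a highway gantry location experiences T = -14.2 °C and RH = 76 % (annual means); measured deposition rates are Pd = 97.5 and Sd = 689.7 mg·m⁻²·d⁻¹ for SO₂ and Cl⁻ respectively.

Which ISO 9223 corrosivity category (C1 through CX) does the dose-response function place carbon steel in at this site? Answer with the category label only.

carbon steel: f(T) = +0.150·(T−10) [T≤10 °C] = -3.6300
  sulphur-dioxide contribution → 2.322 μm/a
  chloride contribution → 40.84 μm/a
  ⇒ r_corr(carbon steel) = 43.16 μm/a
43.2 μm/a falls in (25, 50] for carbon steel → category C3

C3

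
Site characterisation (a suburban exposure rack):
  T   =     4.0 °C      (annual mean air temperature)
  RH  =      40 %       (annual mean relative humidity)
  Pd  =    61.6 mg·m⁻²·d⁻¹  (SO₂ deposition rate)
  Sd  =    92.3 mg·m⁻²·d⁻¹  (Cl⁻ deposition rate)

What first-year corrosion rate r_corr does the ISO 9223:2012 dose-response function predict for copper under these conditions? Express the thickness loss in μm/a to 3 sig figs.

copper: temperature factor f = +0.126·(-6.0) = -0.7560
  Pd branch = 0.0053·Pd^0.26·e^(0.059·RH+f) = 0.07694 μm/a
  Cl⁻ term: 0.01025·92.3^0.27·exp(0.036·40+0.049·4.0) = 0.1786
  r_corr = 0.07694 + 0.1786 = 0.2555 μm/a

r_corr = 0.256 μm/a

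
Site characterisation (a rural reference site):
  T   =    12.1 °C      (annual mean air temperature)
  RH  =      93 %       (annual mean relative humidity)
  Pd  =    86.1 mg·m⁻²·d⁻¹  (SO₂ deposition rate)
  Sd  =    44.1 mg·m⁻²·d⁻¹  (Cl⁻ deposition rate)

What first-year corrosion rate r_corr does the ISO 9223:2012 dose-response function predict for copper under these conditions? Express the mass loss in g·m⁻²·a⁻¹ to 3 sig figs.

copper: f(T) = -0.080·(T−10) [T>10 °C] = -0.1680
  sulphur-dioxide contribution → 3.447 μm/a
  chloride contribution → 1.466 μm/a
  total first-year rate 4.913 μm/a
Convert to mass loss: 4.913 μm/a × 8.96 g/cm³ = 44.02 g·m⁻²·a⁻¹

r_corr = 44.0 g·m⁻²·a⁻¹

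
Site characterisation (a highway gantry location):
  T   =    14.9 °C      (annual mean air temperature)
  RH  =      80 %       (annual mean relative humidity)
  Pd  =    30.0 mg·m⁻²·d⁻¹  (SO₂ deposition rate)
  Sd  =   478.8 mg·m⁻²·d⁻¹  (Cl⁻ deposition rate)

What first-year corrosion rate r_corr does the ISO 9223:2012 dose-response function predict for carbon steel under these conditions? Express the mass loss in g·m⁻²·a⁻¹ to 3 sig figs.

carbon steel: temperature factor f = -0.054·(4.9) = -0.2646
  Pd branch = 1.77·Pd^0.52·e^(0.02·RH+f) = 39.45 μm/a
  Sd branch = 0.102·Sd^0.62·e^(0.033·RH+0.04·T) = 119 μm/a
  r_corr = 39.45 + 119 = 158.5 μm/a
Convert to mass loss: 158.5 μm/a × 7.85 g/cm³ = 1244 g·m⁻²·a⁻¹

r_corr = 1.24e+03 g·m⁻²·a⁻¹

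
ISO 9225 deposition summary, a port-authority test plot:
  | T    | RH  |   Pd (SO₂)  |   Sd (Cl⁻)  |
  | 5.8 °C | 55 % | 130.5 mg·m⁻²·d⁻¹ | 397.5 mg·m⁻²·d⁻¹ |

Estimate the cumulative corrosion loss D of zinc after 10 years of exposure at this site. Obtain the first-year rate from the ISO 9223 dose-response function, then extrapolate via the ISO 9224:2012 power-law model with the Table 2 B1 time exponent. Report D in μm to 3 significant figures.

zinc: temperature factor f = +0.038·(-4.2) = -0.1596
  Pd branch = 0.0129·Pd^0.44·e^(0.046·RH+f) = 1.177 μm/a
  Sd branch = 0.0175·Sd^0.57·e^(0.008·RH+0.085·T) = 1.349 μm/a
  r_corr = 1.177 + 1.349 = 2.526 μm/a
Long-term exponent b (ISO 9224 Table 2, B1) = 0.813
  D(10) = 2.526 × 10^0.813 = 2.526 × 6.501 = 16.42 μm

D(10) = 16.4 μm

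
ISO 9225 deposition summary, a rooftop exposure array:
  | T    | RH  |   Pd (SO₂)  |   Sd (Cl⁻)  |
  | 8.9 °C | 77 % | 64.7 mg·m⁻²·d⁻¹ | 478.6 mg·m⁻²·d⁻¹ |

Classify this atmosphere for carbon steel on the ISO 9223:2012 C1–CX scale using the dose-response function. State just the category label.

carbon steel: T≤10 °C ⇒ hinge +0.150·(8.9−10) = -0.1650
  SO₂ term: 1.77·64.7^0.52·exp(0.02·77-0.1650) = 61.21
  Sd branch = 0.102·Sd^0.62·e^(0.033·RH+0.04·T) = 84.79 μm/a
  sum: 61.21 + 84.79 → r_corr = 146 μm/a
ISO 9223 Table 2 (carbon steel): 80 < 146 ≤ 200 μm/a ⇒ C5

C5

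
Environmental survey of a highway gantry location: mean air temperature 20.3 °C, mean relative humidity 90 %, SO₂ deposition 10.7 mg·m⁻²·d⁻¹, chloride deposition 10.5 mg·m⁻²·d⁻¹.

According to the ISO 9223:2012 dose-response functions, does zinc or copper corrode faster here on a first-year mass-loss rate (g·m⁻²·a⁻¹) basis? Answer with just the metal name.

copper

zinc: f(T) = -0.071·(T−10) [T>10 °C] = -0.7313
  SO₂ term: 0.0129·10.7^0.44·exp(0.046·90-0.7313) = 1.106
  Sd branch = 0.0175·Sd^0.57·e^(0.008·RH+0.085·T) = 0.7712 μm/a
  r_corr = 1.106 + 0.7712 = 1.878 μm/a
  mass loss = 1.878 μm/a × 7.14 g/cm³ = 13.41 g·m⁻²·a⁻¹
copper: f(T) = -0.080·(T−10) [T>10 °C] = -0.8240
  SO₂ term: 0.0053·10.7^0.26·exp(0.059·90-0.8240) = 0.8713
  Sd branch = 0.01025·Sd^0.27·e^(0.036·RH+0.049·T) = 1.335 μm/a
  sum: 0.8713 + 1.335 → r_corr = 2.207 μm/a
  mass loss = 2.207 μm/a × 8.96 g/cm³ = 19.77 g·m⁻²·a⁻¹
Ordering by g·m⁻²·a⁻¹: copper (19.8) > zinc (13.4)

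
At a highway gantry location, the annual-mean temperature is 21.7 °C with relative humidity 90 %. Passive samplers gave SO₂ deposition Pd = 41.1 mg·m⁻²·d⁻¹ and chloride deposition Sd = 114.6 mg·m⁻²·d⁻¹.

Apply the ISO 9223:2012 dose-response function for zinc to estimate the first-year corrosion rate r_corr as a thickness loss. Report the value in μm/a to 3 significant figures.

r_corr = 5.20 μm/a

zinc: f(T) = -0.071·(T−10) [T>10 °C] = -0.8307
  SO₂ term: 0.0129·41.1^0.44·exp(0.046·90-0.8307) = 1.811
  Cl⁻ term: 0.0175·114.6^0.57·exp(0.008·90+0.085·21.7) = 3.393
  r_corr = 1.811 + 3.393 = 5.203 μm/a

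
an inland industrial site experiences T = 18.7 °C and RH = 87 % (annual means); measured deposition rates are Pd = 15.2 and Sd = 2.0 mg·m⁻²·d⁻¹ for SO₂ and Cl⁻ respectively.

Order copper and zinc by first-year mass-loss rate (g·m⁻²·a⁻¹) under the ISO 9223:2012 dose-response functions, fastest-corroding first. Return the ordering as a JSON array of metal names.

copper: T>10 °C ⇒ hinge -0.080·(18.7−10) = -0.6960
  SO₂ term: 0.0053·15.2^0.26·exp(0.059·87-0.6960) = 0.9089
  Cl⁻ term: 0.01025·2.0^0.27·exp(0.036·87+0.049·18.7) = 0.7082
  r_corr = 0.9089 + 0.7082 = 1.617 μm/a
  mass loss = 1.617 μm/a × 8.96 g/cm³ = 14.49 g·m⁻²·a⁻¹
zinc: T>10 °C ⇒ hinge -0.071·(18.7−10) = -0.6177
  Pd branch = 0.0129·Pd^0.44·e^(0.046·RH+f) = 1.26 μm/a
  Sd branch = 0.0175·Sd^0.57·e^(0.008·RH+0.085·T) = 0.2554 μm/a
  sum: 1.26 + 0.2554 → r_corr = 1.515 μm/a
  mass loss = 1.515 μm/a × 7.14 g/cm³ = 10.82 g·m⁻²·a⁻¹
Ordering by g·m⁻²·a⁻¹: copper (14.5) > zinc (10.8)

["copper", "zinc"]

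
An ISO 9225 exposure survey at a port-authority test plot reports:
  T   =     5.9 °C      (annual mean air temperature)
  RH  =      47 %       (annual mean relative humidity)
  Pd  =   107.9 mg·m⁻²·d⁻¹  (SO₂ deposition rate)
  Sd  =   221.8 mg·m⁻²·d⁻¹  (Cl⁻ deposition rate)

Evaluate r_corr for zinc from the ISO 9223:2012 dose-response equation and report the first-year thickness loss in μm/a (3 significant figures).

r_corr = 1.67 μm/a

zinc: temperature factor f = +0.038·(-4.1) = -0.1558
  SO₂ term: 0.0129·107.9^0.44·exp(0.046·47-0.1558) = 0.7523
  Sd branch = 0.0175·Sd^0.57·e^(0.008·RH+0.085·T) = 0.9148 μm/a
  r_corr = 0.7523 + 0.9148 = 1.667 μm/a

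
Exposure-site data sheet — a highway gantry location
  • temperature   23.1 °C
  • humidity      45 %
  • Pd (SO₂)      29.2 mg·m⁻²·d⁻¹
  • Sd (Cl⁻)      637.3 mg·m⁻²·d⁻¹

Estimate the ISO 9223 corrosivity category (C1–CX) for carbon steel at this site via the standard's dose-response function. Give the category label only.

carbon steel: f(T) = -0.054·(T−10) [T>10 °C] = -0.7074
  sulphur-dioxide contribution → 12.41 μm/a
  chloride contribution → 62.16 μm/a
  ⇒ r_corr(carbon steel) = 74.57 μm/a
Category bounds: 50…80 μm/a bracket r_corr ⇒ C4

C4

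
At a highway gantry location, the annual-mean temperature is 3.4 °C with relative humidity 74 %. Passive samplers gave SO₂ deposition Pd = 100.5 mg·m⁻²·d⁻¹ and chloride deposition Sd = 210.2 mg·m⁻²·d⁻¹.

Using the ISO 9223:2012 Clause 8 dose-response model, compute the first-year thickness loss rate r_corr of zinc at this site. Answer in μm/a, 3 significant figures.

r_corr = 3.19 μm/a

zinc: T≤10 °C ⇒ hinge +0.038·(3.4−10) = -0.2508
  Pd branch = 0.0129·Pd^0.44·e^(0.046·RH+f) = 2.296 μm/a
  Cl⁻ term: 0.0175·210.2^0.57·exp(0.008·74+0.085·3.4) = 0.8903
  r_corr = 2.296 + 0.8903 = 3.186 μm/a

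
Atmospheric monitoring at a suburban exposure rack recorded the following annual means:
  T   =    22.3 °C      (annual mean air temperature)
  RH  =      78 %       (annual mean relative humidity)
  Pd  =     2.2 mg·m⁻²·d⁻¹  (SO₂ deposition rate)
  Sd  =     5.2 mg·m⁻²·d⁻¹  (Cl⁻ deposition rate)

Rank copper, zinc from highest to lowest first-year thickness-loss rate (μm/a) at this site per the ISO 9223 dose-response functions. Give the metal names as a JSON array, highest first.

copper: temperature factor f = -0.080·(12.3) = -0.9840
  SO₂ term: 0.0053·2.2^0.26·exp(0.059·78-0.9840) = 0.2424
  Cl⁻ term: 0.01025·5.2^0.27·exp(0.036·78+0.049·22.3) = 0.7909
  r_corr = 0.2424 + 0.7909 = 1.033 μm/a
zinc: T>10 °C ⇒ hinge -0.071·(22.3−10) = -0.8733
  Pd branch = 0.0129·Pd^0.44·e^(0.046·RH+f) = 0.2756 μm/a
  Sd branch = 0.0175·Sd^0.57·e^(0.008·RH+0.085·T) = 0.5564 μm/a
  sum: 0.2756 + 0.5564 → r_corr = 0.8319 μm/a
Ordering by μm/a: copper (1.03) > zinc (0.832)

["copper", "zinc"]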